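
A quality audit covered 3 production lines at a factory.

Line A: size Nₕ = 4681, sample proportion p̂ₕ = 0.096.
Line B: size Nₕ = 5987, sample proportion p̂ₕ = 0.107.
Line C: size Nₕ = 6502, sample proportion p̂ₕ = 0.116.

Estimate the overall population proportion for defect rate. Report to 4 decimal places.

N = 4681 + 5987 + 6502 = 17170.
Overall proportion = Σ (Nₕ/N)·p̂ₕ.
Σ Nₕp̂ₕ = 449.376 + 640.609 + 754.232 = 1844.217.
1844.217 / 17170 = 0.107409... → 0.1074.

0.1074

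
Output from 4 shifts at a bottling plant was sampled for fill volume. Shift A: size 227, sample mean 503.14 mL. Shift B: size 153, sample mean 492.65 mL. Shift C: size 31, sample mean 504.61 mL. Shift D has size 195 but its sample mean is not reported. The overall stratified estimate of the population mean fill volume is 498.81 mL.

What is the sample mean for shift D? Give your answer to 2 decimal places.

497.68

Σ Nₕx̄ₕ = N·μ, so 195·x̄_D = 606·498.81 − (227·503.14 + 153·492.65 + 31·504.61).
= 302278.86 − 205231.14 = 97047.72.
x̄_D = 97047.72 / 195 = 497.6806... → 497.68.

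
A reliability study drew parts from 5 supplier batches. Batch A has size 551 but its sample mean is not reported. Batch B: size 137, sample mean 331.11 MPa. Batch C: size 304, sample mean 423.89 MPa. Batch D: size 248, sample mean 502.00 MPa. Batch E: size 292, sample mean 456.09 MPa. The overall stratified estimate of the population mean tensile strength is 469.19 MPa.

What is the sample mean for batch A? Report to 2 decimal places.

520.69

Σ Nₕx̄ₕ = N·μ, so 551·x̄_A = 1532·469.19 − (137·331.11 + 304·423.89 + 248·502.00 + 292·456.09).
= 718799.08 − 431898.91 = 286900.17.
x̄_A = 286900.17 / 551 = 520.6900... → 520.69.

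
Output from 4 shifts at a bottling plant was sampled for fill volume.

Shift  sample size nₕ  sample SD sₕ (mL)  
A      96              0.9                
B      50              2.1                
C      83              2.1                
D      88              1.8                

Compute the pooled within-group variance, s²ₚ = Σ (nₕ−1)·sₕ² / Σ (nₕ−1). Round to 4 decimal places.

Degrees of freedom: 95 + 49 + 82 + 87 = 313.
Σ(nₕ−1)sₕ² = 95·0.81 + 49·4.41 + 82·4.41 + 87·3.24 = 936.54.
s²ₚ = 936.54 / 313 = 2.992141... → 2.9921.

2.9921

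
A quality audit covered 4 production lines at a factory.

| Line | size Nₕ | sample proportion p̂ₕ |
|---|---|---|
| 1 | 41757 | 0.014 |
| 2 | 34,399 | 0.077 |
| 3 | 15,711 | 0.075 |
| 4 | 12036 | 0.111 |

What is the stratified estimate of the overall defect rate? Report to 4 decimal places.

Wₕ = Nₕ/N with N = 103903: 0.4019, 0.3311, 0.1512, 0.1158.
p̂_st = 0.4019·0.014 + 0.3311·0.077 + 0.1512·0.075 + 0.1158·0.111 ≈ 0.055317... → 0.0553.

0.0553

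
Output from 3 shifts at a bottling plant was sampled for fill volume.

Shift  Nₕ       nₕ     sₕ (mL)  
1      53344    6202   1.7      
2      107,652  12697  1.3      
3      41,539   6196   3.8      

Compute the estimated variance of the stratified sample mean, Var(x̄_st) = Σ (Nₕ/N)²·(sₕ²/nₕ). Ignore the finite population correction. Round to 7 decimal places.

N = 202535; Wₕ = Nₕ/N.
shift 1: (53344/202535)²·1.7²/6202 = 0.0000323249
shift 2: (107652/202535)²·1.3²/12697 = 0.0000376036
shift 3: (41539/202535)²·3.8²/6196 = 0.0000980320
Sum = 0.0001679605 → 0.0001680.

0.0001680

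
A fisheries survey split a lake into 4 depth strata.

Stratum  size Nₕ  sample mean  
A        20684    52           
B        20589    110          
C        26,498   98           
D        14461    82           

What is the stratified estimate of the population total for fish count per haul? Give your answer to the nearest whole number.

Estimate total by summing Nₕ·x̄ₕ over strata.
20684·52 + 20589·110 + 26498·98 + 14461·82 = 1075568 + 2264790 + 2596804 + 1185802 = 7122964.

7122964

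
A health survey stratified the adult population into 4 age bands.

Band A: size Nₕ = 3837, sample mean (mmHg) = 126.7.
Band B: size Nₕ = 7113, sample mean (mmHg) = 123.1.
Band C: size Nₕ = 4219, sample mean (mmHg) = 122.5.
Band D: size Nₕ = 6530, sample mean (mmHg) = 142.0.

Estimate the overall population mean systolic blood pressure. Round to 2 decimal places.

x̄_st = (Σ Nₕx̄ₕ) / (Σ Nₕ) = (3837·126.7 + 7113·123.1 + 4219·122.5 + 6530·142.0) / 21699
= 2805845.7 / 21699 = 129.3076... → 129.31.

129.31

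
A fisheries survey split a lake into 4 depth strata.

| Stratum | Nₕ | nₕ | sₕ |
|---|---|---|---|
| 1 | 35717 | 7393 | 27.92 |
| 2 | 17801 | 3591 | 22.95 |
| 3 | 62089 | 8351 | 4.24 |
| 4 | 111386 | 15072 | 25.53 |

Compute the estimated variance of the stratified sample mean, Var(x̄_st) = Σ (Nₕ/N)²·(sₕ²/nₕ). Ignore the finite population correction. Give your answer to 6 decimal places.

0.014086

N = 226993; Wₕ = Nₕ/N.
stratum 1: (35717/226993)²·27.92²/7393 = 0.002610569
stratum 2: (17801/226993)²·22.95²/3591 = 0.000902015
stratum 3: (62089/226993)²·4.24²/8351 = 0.000161064
stratum 4: (111386/226993)²·25.53²/15072 = 0.010412788
Sum = 0.014086436 → 0.014086.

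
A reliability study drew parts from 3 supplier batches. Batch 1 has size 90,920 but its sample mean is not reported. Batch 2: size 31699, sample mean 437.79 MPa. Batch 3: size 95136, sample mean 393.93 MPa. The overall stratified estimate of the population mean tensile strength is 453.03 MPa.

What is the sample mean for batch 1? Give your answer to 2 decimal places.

520.18

N = 90920 + 31699 + 95136 = 217755.
Overall total = μ·N = 453.03·217755 = 98649547.65.
Subtract the known strata: 31699·437.79 + 95136·393.93 = 51354429.69.
Remaining total for batch 1: 98649547.65 − 51354429.69 = 47295117.96.
Divide by its size: 47295117.96 / 90920 = 520.1839... → 520.18.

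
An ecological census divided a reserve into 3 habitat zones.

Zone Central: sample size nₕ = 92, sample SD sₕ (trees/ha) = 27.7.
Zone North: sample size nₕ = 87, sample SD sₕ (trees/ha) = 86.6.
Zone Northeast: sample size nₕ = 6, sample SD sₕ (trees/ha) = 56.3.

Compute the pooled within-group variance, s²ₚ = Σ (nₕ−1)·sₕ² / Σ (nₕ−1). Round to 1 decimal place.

4014.5

Central: (92−1)·27.7² = 91·767.29 = 69823.39
North: (87−1)·86.6² = 86·7499.56 = 644962.16
Northeast: (6−1)·56.3² = 5·3169.69 = 15848.45
Numerator = 730634; denominator = Σ(nₕ−1) = 182.
s²ₚ = 730634/182 = 4014.473... → 4014.5.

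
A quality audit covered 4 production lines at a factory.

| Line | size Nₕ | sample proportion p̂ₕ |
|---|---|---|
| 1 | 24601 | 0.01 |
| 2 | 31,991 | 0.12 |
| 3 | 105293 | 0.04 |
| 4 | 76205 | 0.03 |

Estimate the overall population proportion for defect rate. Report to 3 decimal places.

N = 24601 + 31991 + 105293 + 76205 = 238090.
Overall proportion = Σ (Nₕ/N)·p̂ₕ.
Σ Nₕp̂ₕ = 246.01 + 3838.92 + 4211.72 + 2286.15 = 10582.8.
10582.8 / 238090 = 0.04445... → 0.044.

0.044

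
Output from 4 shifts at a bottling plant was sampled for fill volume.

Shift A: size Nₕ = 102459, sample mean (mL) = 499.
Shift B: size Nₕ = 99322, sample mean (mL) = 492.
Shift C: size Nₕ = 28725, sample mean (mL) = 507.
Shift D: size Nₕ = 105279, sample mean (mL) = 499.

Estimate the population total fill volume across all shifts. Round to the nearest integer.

167091261

Population total = Σ Nₕ·x̄ₕ (each stratum's size times its mean).
102459·499 + 99322·492 + 28725·507 + 105279·499 = 51127041 + 48866424 + 14563575 + 52534221 = 167091261.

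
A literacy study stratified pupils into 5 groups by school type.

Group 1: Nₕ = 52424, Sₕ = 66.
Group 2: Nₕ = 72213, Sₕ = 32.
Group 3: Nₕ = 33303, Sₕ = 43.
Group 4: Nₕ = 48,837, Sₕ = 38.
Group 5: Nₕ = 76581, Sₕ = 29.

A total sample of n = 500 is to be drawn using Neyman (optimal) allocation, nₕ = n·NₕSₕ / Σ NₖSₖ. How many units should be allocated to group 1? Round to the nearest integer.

Σ NₕSₕ = 52424·66 + 72213·32 + 33303·43 + 48837·38 + 76581·29 = 11279484.
Share for 1: 3459984/11279484 = 0.30675.
n_1 = 500 × 0.30675 = 153.375... → 153.

153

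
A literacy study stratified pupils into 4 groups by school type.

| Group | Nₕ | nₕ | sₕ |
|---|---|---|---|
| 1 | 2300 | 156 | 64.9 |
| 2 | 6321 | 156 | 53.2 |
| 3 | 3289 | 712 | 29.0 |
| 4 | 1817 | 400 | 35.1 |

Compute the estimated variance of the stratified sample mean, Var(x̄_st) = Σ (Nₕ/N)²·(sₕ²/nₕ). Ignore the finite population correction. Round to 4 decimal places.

4.7267

N = 13727. Term for each stratum: Wₕ²sₕ²/nₕ.
Var(x̄_st) = 0.7580000 + 3.8469716 + 0.0678098 + 0.0539651 = 4.7267465 → 4.7267.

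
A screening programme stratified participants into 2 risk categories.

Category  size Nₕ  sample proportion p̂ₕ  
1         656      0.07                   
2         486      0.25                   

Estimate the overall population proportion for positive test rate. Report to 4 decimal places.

0.1466

N = 656 + 486 = 1142.
Overall proportion = Σ (Nₕ/N)·p̂ₕ.
Σ Nₕp̂ₕ = 45.92 + 121.5 = 167.42.
167.42 / 1142 = 0.146602... → 0.1466.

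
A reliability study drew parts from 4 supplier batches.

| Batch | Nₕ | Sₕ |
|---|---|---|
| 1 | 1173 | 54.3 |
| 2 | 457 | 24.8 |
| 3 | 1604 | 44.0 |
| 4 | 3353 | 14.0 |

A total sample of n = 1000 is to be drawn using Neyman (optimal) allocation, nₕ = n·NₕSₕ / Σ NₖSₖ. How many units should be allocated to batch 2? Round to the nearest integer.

59

Σ NₕSₕ = 1173·54.3 + 457·24.8 + 1604·44.0 + 3353·14.0 = 192545.5.
Share for 2: 11333.6/192545.5 = 0.05886.
n_2 = 1000 × 0.05886 = 58.862... → 59.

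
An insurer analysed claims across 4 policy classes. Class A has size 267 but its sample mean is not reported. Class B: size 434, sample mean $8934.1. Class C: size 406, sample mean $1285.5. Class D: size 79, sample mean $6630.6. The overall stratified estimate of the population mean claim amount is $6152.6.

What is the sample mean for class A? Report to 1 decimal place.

Σ Nₕx̄ₕ = N·μ, so 267·x̄_A = 1186·6152.6 − (434·8934.1 + 406·1285.5 + 79·6630.6).
= 7296983.6 − 4923129.8 = 2373853.8.
x̄_A = 2373853.8 / 267 = 8890.838... → 8890.8.

8890.8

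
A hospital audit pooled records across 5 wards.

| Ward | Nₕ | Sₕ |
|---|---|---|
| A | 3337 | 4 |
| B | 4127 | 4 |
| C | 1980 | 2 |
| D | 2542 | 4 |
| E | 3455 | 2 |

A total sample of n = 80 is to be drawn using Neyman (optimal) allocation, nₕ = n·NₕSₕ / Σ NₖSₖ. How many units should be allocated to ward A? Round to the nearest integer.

21

Σ NₕSₕ = 3337·4 + 4127·4 + 1980·2 + 2542·4 + 3455·2 = 50894.
Share for A: 13348/50894 = 0.26227.
n_A = 80 × 0.26227 = 20.982... → 21.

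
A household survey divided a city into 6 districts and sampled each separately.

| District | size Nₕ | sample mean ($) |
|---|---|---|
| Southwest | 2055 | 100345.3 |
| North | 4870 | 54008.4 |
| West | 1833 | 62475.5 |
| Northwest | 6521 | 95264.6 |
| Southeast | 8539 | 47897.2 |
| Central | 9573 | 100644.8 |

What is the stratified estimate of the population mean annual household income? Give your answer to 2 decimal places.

77189.52

N = 33391; weights Wₕ = Nₕ/N = (0.0615, 0.1458, 0.0549, 0.1953, 0.2557, 0.2867).
x̄_st = Σ Wₕ·x̄ₕ = 0.0615·100345.3 + 0.1458·54008.4 + 0.0549·62475.5 + 0.1953·95264.6 + 0.2557·47897.2 + 0.2867·100644.8 ≈ 77189.5244...
→ 77189.52.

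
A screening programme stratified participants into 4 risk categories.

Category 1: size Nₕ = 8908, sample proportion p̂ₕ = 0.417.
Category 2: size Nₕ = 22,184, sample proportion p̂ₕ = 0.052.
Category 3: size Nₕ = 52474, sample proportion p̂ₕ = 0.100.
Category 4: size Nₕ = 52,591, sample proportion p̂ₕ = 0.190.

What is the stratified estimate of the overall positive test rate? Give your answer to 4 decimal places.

Wₕ = Nₕ/N with N = 136157: 0.0654, 0.1629, 0.3854, 0.3863.
p̂_st = 0.0654·0.417 + 0.1629·0.052 + 0.3854·0.100 + 0.3863·0.190 ≈ 0.147682... → 0.1477.

0.1477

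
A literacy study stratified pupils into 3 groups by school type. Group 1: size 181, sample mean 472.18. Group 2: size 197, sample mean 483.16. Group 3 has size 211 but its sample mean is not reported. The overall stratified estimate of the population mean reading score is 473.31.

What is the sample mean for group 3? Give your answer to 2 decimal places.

N = 181 + 197 + 211 = 589.
Overall total = μ·N = 473.31·589 = 278779.59.
Subtract the known strata: 181·472.18 + 197·483.16 = 180647.1.
Remaining total for group 3: 278779.59 − 180647.1 = 98132.49.
Divide by its size: 98132.49 / 211 = 465.0829... → 465.08.

465.08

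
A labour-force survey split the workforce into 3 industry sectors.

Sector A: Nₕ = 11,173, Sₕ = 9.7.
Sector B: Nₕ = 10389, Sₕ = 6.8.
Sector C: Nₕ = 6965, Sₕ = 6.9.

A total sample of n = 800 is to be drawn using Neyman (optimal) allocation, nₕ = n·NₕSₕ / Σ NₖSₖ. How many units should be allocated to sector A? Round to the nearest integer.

382

Σ NₕSₕ = 11173·9.7 + 10389·6.8 + 6965·6.9 = 227081.8.
Share for A: 108378.1/227081.8 = 0.47726.
n_A = 800 × 0.47726 = 381.812... → 382.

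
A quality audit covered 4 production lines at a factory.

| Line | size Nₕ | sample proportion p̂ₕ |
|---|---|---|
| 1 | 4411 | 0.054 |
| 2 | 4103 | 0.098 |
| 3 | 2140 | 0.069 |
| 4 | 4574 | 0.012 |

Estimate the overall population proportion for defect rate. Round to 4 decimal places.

Wₕ = Nₕ/N with N = 15228: 0.2897, 0.2694, 0.1405, 0.3004.
p̂_st = 0.2897·0.054 + 0.2694·0.098 + 0.1405·0.069 + 0.3004·0.012 ≈ 0.055348... → 0.0553.

0.0553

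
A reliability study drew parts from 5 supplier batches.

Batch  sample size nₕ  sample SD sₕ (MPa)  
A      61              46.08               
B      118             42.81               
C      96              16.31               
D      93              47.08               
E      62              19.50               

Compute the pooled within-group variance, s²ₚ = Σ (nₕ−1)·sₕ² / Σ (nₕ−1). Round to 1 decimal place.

Degrees of freedom: 60 + 117 + 95 + 92 + 61 = 425.
Σ(nₕ−1)sₕ² = 60·2123.3664 + 117·1832.6961 + 95·266.0161 + 92·2216.5264 + 61·380.25 = 594214.636.
s²ₚ = 594214.636 / 425 = 1398.152... → 1398.2.

1398.2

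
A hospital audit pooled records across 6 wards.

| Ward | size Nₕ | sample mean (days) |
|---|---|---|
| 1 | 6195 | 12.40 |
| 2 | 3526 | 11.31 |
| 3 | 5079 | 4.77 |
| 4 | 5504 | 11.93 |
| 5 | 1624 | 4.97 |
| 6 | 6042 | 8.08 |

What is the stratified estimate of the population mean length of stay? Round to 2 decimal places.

9.42

N = 6195 + 3526 + 5079 + 5504 + 1624 + 6042 = 27970.
Overall mean = Σ (Nₕ/N)·x̄ₕ — weight by population share, not a simple average.
Σ Nₕx̄ₕ = 6195·12.40 + 3526·11.31 + 5079·4.77 + 5504·11.93 + 1624·4.97 + 6042·8.08 = 76818 + 39879.06 + 24226.83 + 65662.72 + 8071.28 + 48819.36 = 263477.25.
Divide by N: 263477.25 / 27970 = 9.4200... → 9.42.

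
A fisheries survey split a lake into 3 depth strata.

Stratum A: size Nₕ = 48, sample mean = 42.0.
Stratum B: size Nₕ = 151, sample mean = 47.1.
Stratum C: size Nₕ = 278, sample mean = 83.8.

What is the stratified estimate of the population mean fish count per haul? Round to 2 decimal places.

67.98

N = 48 + 151 + 278 = 477.
The stratified mean weights each stratum mean by its population share Nₕ/N.
Σ Nₕx̄ₕ = 48·42.0 + 151·47.1 + 278·83.8 = 2016 + 7112.1 + 23296.4 = 32424.5.
Divide by N: 32424.5 / 477 = 67.9759... → 67.98.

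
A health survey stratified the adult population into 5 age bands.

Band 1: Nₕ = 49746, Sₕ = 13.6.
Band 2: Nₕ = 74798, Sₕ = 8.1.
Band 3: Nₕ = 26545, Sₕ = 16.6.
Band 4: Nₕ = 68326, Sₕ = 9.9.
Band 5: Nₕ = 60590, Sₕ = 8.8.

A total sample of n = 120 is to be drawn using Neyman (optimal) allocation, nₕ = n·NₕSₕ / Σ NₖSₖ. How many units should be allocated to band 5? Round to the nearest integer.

1: NₕSₕ = 49746·13.6 = 676545.6
2: NₕSₕ = 74798·8.1 = 605863.8
3: NₕSₕ = 26545·16.6 = 440647
4: NₕSₕ = 68326·9.9 = 676427.4
5: NₕSₕ = 60590·8.8 = 533192
Σ NₕSₕ = 2932675.8.
n_5 = 120·533192/2932675.8 = 21.817... → 22.

22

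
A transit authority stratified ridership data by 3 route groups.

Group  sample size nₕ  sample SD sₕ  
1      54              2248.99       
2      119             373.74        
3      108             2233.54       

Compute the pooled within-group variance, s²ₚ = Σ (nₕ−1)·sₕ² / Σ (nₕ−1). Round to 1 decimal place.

2943687.4

1: (54−1)·2248.99² = 53·5057956.0201 = 268071669.0653
2: (119−1)·373.74² = 118·139681.5876 = 16482427.3368
3: (108−1)·2233.54² = 107·4988700.9316 = 533790999.6812
Numerator = 818345096.0833; denominator = Σ(nₕ−1) = 278.
s²ₚ = 818345096.0833/278 = 2943687.396... → 2943687.4.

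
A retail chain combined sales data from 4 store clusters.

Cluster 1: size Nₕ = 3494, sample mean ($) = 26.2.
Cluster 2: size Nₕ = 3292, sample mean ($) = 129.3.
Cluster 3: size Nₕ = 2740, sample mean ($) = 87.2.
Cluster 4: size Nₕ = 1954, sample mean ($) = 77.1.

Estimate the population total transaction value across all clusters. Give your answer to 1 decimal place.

Estimate total by summing Nₕ·x̄ₕ over strata.
3494·26.2 + 3292·129.3 + 2740·87.2 + 1954·77.1 = 91542.8 + 425655.6 + 238928 + 150653.4 = 906779.8.

906779.8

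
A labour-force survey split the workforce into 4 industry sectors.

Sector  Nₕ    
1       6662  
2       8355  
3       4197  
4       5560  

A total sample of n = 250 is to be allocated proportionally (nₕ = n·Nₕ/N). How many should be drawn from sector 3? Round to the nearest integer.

42

N = 6662 + 8355 + 4197 + 5560 = 24774.
n_3 = 250·4197/24774 = 42.353... → 42.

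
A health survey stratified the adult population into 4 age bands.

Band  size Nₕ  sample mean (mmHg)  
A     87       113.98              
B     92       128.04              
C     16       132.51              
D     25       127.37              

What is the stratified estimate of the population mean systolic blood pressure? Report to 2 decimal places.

122.73

x̄_st = (Σ Nₕx̄ₕ) / (Σ Nₕ) = (87·113.98 + 92·128.04 + 16·132.51 + 25·127.37) / 220
= 27000.35 / 220 = 122.7289... → 122.73.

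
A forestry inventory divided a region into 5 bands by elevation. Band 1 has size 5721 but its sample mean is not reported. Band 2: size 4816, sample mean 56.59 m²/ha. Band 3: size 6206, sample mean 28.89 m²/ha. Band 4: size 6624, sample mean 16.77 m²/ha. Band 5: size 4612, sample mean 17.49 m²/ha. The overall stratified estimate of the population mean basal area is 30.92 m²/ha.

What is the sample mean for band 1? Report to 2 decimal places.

38.72

N = 5721 + 4816 + 6206 + 6624 + 4612 = 27979.
Overall total = μ·N = 30.92·27979 = 865110.68.
Subtract the known strata: 4816·56.59 + 6206·28.89 + 6624·16.77 + 4612·17.49 = 643577.14.
Remaining total for band 1: 865110.68 − 643577.14 = 221533.54.
Divide by its size: 221533.54 / 5721 = 38.7229... → 38.72.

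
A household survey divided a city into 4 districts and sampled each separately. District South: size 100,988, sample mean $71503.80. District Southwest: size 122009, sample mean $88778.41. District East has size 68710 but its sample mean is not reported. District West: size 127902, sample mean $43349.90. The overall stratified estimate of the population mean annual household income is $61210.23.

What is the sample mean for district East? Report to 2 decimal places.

N = 100988 + 122009 + 68710 + 127902 = 419609.
Overall total = μ·N = 61210.23·419609 = 25684363400.07.
Subtract the known strata: 100988·71503.80 + 122009·88778.41 + 127902·43349.90 = 23597329689.89.
Remaining total for district East: 25684363400.07 − 23597329689.89 = 2087033710.18.
Divide by its size: 2087033710.18 / 68710 = 30374.5264... → 30374.53.

30374.53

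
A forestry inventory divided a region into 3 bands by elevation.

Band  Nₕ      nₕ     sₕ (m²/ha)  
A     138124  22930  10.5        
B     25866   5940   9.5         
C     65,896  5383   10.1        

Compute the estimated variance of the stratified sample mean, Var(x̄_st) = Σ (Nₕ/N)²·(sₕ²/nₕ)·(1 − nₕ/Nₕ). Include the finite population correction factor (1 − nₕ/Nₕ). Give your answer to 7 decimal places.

N = 229886. Term for each stratum: Wₕ²sₕ²/nₕ·(1−nₕ/Nₕ).
Var(x̄_st) = 0.0014475998 + 0.0001481785 + 0.0014298848 = 0.0030256631 → 0.0030257.

0.0030257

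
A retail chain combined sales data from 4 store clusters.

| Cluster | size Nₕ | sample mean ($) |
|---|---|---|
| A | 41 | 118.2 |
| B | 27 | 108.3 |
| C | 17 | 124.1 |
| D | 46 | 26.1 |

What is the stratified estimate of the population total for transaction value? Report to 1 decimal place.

A: 41·118.2 = 4846.2
B: 27·108.3 = 2924.1
C: 17·124.1 = 2109.7
D: 46·26.1 = 1200.6
τ̂ = Σ Nₕx̄ₕ = 11080.6.

11080.6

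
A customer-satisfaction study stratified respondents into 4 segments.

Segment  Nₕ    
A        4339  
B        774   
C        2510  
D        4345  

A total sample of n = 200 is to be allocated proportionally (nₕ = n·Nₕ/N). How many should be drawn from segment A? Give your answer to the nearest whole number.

N = 4339 + 774 + 2510 + 4345 = 11968.
n_A = 200·4339/11968 = 72.510... → 73.

73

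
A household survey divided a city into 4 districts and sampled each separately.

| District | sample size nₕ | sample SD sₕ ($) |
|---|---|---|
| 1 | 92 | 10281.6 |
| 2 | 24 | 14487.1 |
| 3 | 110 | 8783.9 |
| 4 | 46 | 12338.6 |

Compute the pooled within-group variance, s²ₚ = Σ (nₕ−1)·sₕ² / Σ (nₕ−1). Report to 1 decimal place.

110850100.6

1: (92−1)·10281.6² = 91·105711298.56 = 9619728168.96
2: (24−1)·14487.1² = 23·209876066.41 = 4827149527.43
3: (110−1)·8783.9² = 109·77156899.21 = 8410102013.89
4: (46−1)·12338.6² = 45·152241049.96 = 6850847248.2
Numerator = 29707826958.48; denominator = Σ(nₕ−1) = 268.
s²ₚ = 29707826958.48/268 = 110850100.591... → 110850100.6.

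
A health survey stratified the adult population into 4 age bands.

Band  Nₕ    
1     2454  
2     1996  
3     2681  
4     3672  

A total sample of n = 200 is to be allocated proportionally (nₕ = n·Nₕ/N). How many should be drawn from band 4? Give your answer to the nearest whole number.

Share of band 4 = 3672/10803 = 0.33991.
Allocate 200 × 0.33991 = 67.981... → 68.

68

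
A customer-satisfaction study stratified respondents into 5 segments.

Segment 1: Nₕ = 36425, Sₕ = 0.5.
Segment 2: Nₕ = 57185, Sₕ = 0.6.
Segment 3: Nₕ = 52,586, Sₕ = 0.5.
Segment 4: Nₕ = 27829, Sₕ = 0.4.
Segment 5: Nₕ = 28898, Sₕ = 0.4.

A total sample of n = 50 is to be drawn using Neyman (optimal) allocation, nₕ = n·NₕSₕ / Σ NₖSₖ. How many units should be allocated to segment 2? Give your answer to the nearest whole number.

17

1: NₕSₕ = 36425·0.5 = 18212.5
2: NₕSₕ = 57185·0.6 = 34311
3: NₕSₕ = 52586·0.5 = 26293
4: NₕSₕ = 27829·0.4 = 11131.6
5: NₕSₕ = 28898·0.4 = 11559.2
Σ NₕSₕ = 101507.3.
n_2 = 50·34311/101507.3 = 16.901... → 17.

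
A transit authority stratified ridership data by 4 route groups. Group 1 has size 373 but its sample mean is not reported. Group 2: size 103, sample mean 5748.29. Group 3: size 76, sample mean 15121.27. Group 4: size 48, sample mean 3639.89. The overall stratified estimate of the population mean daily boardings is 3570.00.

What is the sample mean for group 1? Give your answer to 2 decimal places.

N = 373 + 103 + 76 + 48 = 600.
Overall total = μ·N = 3570.00·600 = 2142000.
Subtract the known strata: 103·5748.29 + 76·15121.27 + 48·3639.89 = 1916005.11.
Remaining total for group 1: 2142000 − 1916005.11 = 225994.89.
Divide by its size: 225994.89 / 373 = 605.8844... → 605.88.

605.88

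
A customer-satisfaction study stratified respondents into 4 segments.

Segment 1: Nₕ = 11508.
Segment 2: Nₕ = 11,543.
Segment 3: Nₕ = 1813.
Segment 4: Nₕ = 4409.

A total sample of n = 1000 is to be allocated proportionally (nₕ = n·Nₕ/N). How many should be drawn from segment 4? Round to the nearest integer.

151

Share of segment 4 = 4409/29273 = 0.15062.
Allocate 1000 × 0.15062 = 150.617... → 151.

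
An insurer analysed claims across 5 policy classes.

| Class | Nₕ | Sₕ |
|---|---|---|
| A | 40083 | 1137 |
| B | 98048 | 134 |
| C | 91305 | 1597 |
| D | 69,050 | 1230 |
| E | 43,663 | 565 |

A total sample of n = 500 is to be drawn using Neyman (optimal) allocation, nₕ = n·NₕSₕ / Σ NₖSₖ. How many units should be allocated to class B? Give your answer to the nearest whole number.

21

Σ NₕSₕ = 40083·1137 + 98048·134 + 91305·1597 + 69050·1230 + 43663·565 = 314127983.
Share for B: 13138432/314127983 = 0.04183.
n_B = 500 × 0.04183 = 20.913... → 21.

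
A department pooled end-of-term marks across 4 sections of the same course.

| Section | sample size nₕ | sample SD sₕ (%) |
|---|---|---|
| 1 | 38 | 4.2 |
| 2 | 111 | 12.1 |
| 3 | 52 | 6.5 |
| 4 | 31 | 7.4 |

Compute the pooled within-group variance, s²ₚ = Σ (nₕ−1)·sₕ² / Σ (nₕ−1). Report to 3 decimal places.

1: (38−1)·4.2² = 37·17.64 = 652.68
2: (111−1)·12.1² = 110·146.41 = 16105.1
3: (52−1)·6.5² = 51·42.25 = 2154.75
4: (31−1)·7.4² = 30·54.76 = 1642.8
Numerator = 20555.33; denominator = Σ(nₕ−1) = 228.
s²ₚ = 20555.33/228 = 90.15496... → 90.155.

90.155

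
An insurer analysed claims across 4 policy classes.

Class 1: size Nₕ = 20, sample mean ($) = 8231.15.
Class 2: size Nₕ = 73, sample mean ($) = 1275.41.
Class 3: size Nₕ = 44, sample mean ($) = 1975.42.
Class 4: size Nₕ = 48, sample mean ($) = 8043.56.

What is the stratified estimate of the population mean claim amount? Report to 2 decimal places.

x̄_st = (Σ Nₕx̄ₕ) / (Σ Nₕ) = (20·8231.15 + 73·1275.41 + 44·1975.42 + 48·8043.56) / 185
= 730737.29 / 185 = 3949.9313... → 3949.93.

3949.93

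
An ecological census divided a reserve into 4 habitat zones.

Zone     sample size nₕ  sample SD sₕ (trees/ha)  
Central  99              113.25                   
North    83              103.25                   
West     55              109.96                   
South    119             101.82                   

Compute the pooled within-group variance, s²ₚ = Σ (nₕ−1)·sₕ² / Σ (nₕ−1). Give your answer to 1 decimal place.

Degrees of freedom: 98 + 82 + 54 + 118 = 352.
Σ(nₕ−1)sₕ² = 98·12825.5625 + 82·10660.5625 + 54·12091.2016 + 118·10367.3124 = 4007338.9996.
s²ₚ = 4007338.9996 / 352 = 11384.486... → 11384.5.

11384.5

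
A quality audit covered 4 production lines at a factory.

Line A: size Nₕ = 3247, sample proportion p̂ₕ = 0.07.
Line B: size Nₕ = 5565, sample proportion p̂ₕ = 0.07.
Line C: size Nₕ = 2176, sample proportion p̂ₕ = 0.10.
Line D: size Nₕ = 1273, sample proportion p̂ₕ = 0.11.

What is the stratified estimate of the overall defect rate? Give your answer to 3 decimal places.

0.079

Wₕ = Nₕ/N with N = 12261: 0.2648, 0.4539, 0.1775, 0.1038.
p̂_st = 0.2648·0.07 + 0.4539·0.07 + 0.1775·0.10 + 0.1038·0.11 ≈ 0.07948... → 0.079.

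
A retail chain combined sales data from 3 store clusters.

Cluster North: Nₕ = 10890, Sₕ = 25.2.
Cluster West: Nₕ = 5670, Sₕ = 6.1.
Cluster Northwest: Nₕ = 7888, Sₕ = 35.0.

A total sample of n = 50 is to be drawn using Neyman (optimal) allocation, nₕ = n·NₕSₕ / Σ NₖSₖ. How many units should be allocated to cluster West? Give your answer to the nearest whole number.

3

Σ NₕSₕ = 10890·25.2 + 5670·6.1 + 7888·35.0 = 585095.
Share for West: 34587/585095 = 0.05911.
n_West = 50 × 0.05911 = 2.956... → 3.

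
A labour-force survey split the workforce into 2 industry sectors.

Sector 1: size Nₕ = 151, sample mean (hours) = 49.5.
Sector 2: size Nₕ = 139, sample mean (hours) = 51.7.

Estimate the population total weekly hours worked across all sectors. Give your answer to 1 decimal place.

14660.8

1: 151·49.5 = 7474.5
2: 139·51.7 = 7186.3
τ̂ = Σ Nₕx̄ₕ = 14660.8.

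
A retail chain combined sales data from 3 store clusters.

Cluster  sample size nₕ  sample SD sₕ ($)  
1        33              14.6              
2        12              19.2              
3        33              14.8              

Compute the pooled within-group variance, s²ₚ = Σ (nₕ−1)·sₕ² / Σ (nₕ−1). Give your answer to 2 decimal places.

Degrees of freedom: 32 + 11 + 32 = 75.
Σ(nₕ−1)sₕ² = 32·213.16 + 11·368.64 + 32·219.04 = 17885.44.
s²ₚ = 17885.44 / 75 = 238.4725... → 238.47.

238.47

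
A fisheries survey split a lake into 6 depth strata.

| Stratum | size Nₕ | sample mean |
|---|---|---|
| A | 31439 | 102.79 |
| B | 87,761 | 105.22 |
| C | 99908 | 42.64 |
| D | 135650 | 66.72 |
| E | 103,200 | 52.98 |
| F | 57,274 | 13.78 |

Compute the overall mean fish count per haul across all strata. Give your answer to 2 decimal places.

N = 31439 + 87761 + 99908 + 135650 + 103200 + 57274 = 515232.
Overall mean = Σ (Nₕ/N)·x̄ₕ — weight by population share, not a simple average.
Σ Nₕx̄ₕ = 31439·102.79 + 87761·105.22 + 99908·42.64 + 135650·66.72 + 103200·52.98 + 57274·13.78 = 3231614.81 + 9234212.42 + 4260077.12 + 9050568 + 5467536 + 789235.72 = 32033244.07.
Divide by N: 32033244.07 / 515232 = 62.1725... → 62.17.

62.17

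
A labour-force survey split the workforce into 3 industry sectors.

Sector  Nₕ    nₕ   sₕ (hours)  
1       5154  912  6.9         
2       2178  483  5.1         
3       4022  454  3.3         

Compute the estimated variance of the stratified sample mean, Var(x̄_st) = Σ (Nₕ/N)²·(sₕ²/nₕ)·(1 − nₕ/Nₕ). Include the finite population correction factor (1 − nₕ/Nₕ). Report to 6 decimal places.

N = 11354; Wₕ = Nₕ/N.
sector 1: (5154/11354)²·6.9²/912·(1 − 912/5154) = 0.008853615
sector 2: (2178/11354)²·5.1²/483·(1 − 483/2178) = 0.001542137
sector 3: (4022/11354)²·3.3²/454·(1 − 454/4022) = 0.002670184
Sum = 0.013065936 → 0.013066.

0.013066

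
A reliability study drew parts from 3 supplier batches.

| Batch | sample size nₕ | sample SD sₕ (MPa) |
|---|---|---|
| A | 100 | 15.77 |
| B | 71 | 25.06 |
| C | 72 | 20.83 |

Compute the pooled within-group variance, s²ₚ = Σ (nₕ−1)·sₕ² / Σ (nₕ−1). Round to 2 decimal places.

A: (100−1)·15.77² = 99·248.6929 = 24620.5971
B: (71−1)·25.06² = 70·628.0036 = 43960.252
C: (72−1)·20.83² = 71·433.8889 = 30806.1119
Numerator = 99386.961; denominator = Σ(nₕ−1) = 240.
s²ₚ = 99386.961/240 = 414.1123... → 414.11.

414.11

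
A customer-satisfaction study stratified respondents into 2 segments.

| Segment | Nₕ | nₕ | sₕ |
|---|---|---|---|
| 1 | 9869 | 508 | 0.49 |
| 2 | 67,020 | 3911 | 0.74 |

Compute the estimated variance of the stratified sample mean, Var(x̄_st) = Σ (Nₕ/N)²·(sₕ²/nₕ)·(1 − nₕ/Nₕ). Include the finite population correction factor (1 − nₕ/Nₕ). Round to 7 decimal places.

0.0001076

N = 76889; Wₕ = Nₕ/N.
segment 1: (9869/76889)²·0.49²/508·(1 − 508/9869) = 0.0000073858
segment 2: (67020/76889)²·0.74²/3911·(1 − 3911/67020) = 0.0001001712
Sum = 0.0001075570 → 0.0001076.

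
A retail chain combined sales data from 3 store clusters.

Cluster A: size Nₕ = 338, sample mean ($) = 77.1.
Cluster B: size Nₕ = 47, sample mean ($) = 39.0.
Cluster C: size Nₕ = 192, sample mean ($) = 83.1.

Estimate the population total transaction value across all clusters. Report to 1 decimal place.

43848.0

A: 338·77.1 = 26059.8
B: 47·39.0 = 1833
C: 192·83.1 = 15955.2
τ̂ = Σ Nₕx̄ₕ = 43848.0.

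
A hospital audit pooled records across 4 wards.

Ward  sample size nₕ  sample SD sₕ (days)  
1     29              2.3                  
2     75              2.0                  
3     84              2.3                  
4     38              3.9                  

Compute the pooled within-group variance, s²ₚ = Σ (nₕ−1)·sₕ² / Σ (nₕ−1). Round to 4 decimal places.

1: (29−1)·2.3² = 28·5.29 = 148.12
2: (75−1)·2.0² = 74·4 = 296
3: (84−1)·2.3² = 83·5.29 = 439.07
4: (38−1)·3.9² = 37·15.21 = 562.77
Numerator = 1445.96; denominator = Σ(nₕ−1) = 222.
s²ₚ = 1445.96/222 = 6.513333... → 6.5133.

6.5133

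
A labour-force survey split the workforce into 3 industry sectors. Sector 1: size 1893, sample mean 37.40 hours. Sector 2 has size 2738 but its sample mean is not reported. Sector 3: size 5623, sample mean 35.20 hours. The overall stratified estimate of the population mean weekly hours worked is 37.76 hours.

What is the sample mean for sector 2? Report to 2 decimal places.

N = 1893 + 2738 + 5623 = 10254.
Overall total = μ·N = 37.76·10254 = 387191.04.
Subtract the known strata: 1893·37.40 + 5623·35.20 = 268727.8.
Remaining total for sector 2: 387191.04 − 268727.8 = 118463.24.
Divide by its size: 118463.24 / 2738 = 43.2663... → 43.27.

43.27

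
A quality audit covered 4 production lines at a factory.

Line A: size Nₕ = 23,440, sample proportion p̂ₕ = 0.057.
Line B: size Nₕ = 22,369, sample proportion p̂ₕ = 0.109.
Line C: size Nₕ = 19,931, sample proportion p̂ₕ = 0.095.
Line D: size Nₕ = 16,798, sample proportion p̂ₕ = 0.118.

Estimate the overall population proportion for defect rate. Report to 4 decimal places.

0.0927

N = 23440 + 22369 + 19931 + 16798 = 82538.
Overall proportion = Σ (Nₕ/N)·p̂ₕ.
Σ Nₕp̂ₕ = 1336.08 + 2438.221 + 1893.445 + 1982.164 = 7649.91.
7649.91 / 82538 = 0.092683... → 0.0927.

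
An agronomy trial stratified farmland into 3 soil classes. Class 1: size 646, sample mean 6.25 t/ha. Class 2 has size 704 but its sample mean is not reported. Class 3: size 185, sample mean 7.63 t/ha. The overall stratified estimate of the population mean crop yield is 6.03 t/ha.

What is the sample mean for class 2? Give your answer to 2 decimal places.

5.41

N = 646 + 704 + 185 = 1535.
Overall total = μ·N = 6.03·1535 = 9256.05.
Subtract the known strata: 646·6.25 + 185·7.63 = 5449.05.
Remaining total for class 2: 9256.05 − 5449.05 = 3807.
Divide by its size: 3807 / 704 = 5.4077... → 5.41.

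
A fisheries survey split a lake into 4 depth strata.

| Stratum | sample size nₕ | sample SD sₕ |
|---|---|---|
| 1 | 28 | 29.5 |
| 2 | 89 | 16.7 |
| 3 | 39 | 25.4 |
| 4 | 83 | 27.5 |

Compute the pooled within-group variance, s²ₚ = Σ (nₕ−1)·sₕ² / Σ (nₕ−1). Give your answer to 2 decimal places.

1: (28−1)·29.5² = 27·870.25 = 23496.75
2: (89−1)·16.7² = 88·278.89 = 24542.32
3: (39−1)·25.4² = 38·645.16 = 24516.08
4: (83−1)·27.5² = 82·756.25 = 62012.5
Numerator = 134567.65; denominator = Σ(nₕ−1) = 235.
s²ₚ = 134567.65/235 = 572.6283... → 572.63.

572.63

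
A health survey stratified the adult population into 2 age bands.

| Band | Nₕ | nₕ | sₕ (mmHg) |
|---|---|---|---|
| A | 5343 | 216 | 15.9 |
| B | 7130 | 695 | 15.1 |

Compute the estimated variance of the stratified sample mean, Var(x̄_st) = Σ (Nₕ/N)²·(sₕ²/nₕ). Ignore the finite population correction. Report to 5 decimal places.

N = 12473. Term for each stratum: Wₕ²sₕ²/nₕ.
Var(x̄_st) = 0.21476772 + 0.10720284 = 0.32197056 → 0.32197.

0.32197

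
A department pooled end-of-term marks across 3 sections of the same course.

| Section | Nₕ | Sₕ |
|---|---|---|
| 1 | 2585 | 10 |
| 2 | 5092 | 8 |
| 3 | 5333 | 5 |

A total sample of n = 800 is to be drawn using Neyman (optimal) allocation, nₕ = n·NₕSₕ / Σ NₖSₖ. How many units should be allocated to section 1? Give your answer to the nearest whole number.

Σ NₕSₕ = 2585·10 + 5092·8 + 5333·5 = 93251.
Share for 1: 25850/93251 = 0.27721.
n_1 = 800 × 0.27721 = 221.767... → 222.

222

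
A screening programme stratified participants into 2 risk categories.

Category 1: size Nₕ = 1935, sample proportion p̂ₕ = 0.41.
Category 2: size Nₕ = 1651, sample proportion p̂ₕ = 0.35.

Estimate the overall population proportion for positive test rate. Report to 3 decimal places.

Wₕ = Nₕ/N with N = 3586: 0.5396, 0.4604.
p̂_st = 0.5396·0.41 + 0.4604·0.35 ≈ 0.38238... → 0.382.

0.382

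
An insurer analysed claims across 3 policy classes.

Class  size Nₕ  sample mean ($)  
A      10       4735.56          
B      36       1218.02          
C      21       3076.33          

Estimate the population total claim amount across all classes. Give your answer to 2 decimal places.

155807.25

Population total = Σ Nₕ·x̄ₕ (each stratum's size times its mean).
10·4735.56 + 36·1218.02 + 21·3076.33 = 47355.6 + 43848.72 + 64602.93 = 155807.25.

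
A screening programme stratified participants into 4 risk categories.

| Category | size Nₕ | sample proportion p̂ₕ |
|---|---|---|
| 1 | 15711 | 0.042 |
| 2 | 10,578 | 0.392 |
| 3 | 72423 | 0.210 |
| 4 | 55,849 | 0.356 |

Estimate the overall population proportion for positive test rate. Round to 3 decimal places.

N = 15711 + 10578 + 72423 + 55849 = 154561.
Overall proportion = Σ (Nₕ/N)·p̂ₕ.
Σ Nₕp̂ₕ = 659.862 + 4146.576 + 15208.83 + 19882.244 = 39897.512.
39897.512 / 154561 = 0.25813... → 0.258.

0.258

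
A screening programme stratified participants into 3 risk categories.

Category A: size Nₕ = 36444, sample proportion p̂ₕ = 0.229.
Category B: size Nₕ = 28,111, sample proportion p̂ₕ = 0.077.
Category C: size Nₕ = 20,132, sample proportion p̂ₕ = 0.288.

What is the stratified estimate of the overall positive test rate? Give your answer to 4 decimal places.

N = 36444 + 28111 + 20132 = 84687.
Overall proportion = Σ (Nₕ/N)·p̂ₕ.
Σ Nₕp̂ₕ = 8345.676 + 2164.547 + 5798.016 = 16308.239.
16308.239 / 84687 = 0.192571... → 0.1926.

0.1926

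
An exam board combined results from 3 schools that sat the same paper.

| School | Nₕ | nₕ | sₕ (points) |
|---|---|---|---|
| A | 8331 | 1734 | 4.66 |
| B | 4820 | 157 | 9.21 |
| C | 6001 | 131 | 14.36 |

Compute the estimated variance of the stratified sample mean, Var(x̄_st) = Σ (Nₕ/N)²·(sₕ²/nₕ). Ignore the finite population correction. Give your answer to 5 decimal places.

N = 19152; Wₕ = Nₕ/N.
school A: (8331/19152)²·4.66²/1734 = 0.00236967
school B: (4820/19152)²·9.21²/157 = 0.03422043
school C: (6001/19152)²·14.36²/131 = 0.15454557
Sum = 0.19113568 → 0.19114.

0.19114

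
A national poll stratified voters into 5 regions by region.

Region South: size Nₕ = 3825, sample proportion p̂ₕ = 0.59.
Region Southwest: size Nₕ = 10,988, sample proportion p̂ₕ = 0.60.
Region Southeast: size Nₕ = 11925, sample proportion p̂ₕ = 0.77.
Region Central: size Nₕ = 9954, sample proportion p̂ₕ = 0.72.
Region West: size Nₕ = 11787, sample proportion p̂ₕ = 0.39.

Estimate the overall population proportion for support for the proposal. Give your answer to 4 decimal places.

Wₕ = Nₕ/N with N = 48479: 0.0789, 0.2267, 0.2460, 0.2053, 0.2431.
p̂_st = 0.0789·0.59 + 0.2267·0.60 + 0.2460·0.77 + 0.2053·0.72 + 0.2431·0.39 ≈ 0.614609... → 0.6146.

0.6146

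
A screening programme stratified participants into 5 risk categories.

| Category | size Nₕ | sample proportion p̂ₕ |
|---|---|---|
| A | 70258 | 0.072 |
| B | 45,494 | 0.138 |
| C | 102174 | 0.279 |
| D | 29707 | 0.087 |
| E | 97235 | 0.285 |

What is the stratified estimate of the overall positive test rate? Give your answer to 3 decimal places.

N = 70258 + 45494 + 102174 + 29707 + 97235 = 344868.
Overall proportion = Σ (Nₕ/N)·p̂ₕ.
Σ Nₕp̂ₕ = 5058.576 + 6278.172 + 28506.546 + 2584.509 + 27711.975 = 70139.778.
70139.778 / 344868 = 0.20338... → 0.203.

0.203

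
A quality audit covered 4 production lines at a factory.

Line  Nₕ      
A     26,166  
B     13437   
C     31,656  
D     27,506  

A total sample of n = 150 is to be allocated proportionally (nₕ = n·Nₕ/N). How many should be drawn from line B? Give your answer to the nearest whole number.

N = 26166 + 13437 + 31656 + 27506 = 98765.
n_B = 150·13437/98765 = 20.408... → 20.

20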